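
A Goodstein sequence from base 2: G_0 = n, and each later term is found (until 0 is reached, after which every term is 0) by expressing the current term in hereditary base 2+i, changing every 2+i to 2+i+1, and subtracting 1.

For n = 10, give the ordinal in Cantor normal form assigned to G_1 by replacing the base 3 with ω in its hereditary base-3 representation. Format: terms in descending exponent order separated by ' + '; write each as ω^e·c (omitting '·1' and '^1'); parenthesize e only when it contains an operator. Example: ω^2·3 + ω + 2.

ω^(ω + 1) + 2

10 —HB2→ 2^(2 + 1) + 2 —bump→ 3^(3 + 1) + 3 = 84 —(−1)→ 83
83 —HB3→ 3^(3 + 1) + 2 —bump→ 4^(4 + 1) + 2 = 1026 —(−1)→ 1025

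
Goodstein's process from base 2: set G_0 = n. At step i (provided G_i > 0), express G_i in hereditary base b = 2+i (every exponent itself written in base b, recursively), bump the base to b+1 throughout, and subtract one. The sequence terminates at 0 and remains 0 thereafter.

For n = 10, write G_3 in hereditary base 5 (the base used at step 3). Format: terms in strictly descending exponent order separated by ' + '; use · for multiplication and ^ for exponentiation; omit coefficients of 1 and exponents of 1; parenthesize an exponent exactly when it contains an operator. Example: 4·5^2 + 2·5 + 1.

10 —HB2→ 2^(2 + 1) + 2 —bump→ 3^(3 + 1) + 3 = 84 —(−1)→ 83
83 —HB3→ 3^(3 + 1) + 2 —bump→ 4^(4 + 1) + 2 = 1026 —(−1)→ 1025
1025 —HB4→ 4^(4 + 1) + 1 —bump→ 5^(5 + 1) + 1 = 15626 —(−1)→ 15625

5^(5 + 1)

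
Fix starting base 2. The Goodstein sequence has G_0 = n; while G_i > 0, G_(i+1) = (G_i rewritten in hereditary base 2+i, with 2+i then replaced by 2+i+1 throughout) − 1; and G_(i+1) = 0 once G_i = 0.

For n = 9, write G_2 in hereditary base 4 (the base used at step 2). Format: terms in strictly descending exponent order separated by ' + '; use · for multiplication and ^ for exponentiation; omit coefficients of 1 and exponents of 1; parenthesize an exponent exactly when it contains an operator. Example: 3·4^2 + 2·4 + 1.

i=0: 9 = 2^(2 + 1) + 1 (b=2); 2→3: 3^(3 + 1) + 1 = 82; 82−1 = 81
i=1: 81 = 3^(3 + 1) (b=3); 3→4: 4^(4 + 1) = 1024; 1024−1 = 1023
i=2: 1023 = 3·4^4 + 3·4^3 + 3·4^2 + 3·4 + 3 (b=4); 4→5: 3·5^5 + 3·5^3 + 3·5^2 + 3·5 + 3 = 9843; 9843−1 = 9842

3·4^4 + 3·4^3 + 3·4^2 + 3·4 + 3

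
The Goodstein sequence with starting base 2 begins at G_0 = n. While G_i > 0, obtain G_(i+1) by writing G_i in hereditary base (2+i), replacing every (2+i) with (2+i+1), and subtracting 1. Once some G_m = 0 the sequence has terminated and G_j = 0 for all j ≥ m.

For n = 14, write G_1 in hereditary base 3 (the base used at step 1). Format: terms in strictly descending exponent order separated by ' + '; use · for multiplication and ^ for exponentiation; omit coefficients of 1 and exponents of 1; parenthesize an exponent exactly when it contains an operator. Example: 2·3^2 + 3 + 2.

base 2: 14 = 2^(2 + 1) + 2^2 + 2; at 3: 3^(3 + 1) + 3^3 + 3 = 111; next = 110
base 3: 110 = 3^(3 + 1) + 3^3 + 2; at 4: 4^(4 + 1) + 4^4 + 2 = 1282; next = 1281

3^(3 + 1) + 3^3 + 2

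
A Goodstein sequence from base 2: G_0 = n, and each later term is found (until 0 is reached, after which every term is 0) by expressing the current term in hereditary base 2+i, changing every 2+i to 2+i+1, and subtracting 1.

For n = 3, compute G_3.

2

[0] 3 ≡ 2 + 1 (base 2). Lift 3: 4. −1: 3.
[1] 3 ≡ 3 (base 3). Lift 4: 4. −1: 3.
[2] 3 ≡ 3 (base 4). Lift 5: 3. −1: 2.
[3] 2 ≡ 2 (base 5). Lift 6: 2. −1: 1.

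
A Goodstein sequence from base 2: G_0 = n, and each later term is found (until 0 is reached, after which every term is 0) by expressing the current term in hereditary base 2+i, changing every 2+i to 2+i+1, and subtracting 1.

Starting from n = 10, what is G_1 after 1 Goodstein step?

G_0 = 10. HB_2(10) = 2^(2 + 1) + 2. Bump = 84. G_1 = 83.
G_1 = 83. HB_3(83) = 3^(3 + 1) + 2. Bump = 1026. G_2 = 1025.

83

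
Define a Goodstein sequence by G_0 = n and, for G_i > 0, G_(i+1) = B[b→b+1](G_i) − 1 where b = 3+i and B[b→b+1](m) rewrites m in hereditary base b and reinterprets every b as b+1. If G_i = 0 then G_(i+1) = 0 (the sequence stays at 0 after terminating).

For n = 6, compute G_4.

7

step 0: 6 = 2·3; sub 4 for 3: 2·4; = 8; G_1 = 8−1 = 7
step 1: 7 = 4 + 3; sub 5 for 4: 5 + 3; = 8; G_2 = 8−1 = 7
step 2: 7 = 5 + 2; sub 6 for 5: 6 + 2; = 8; G_3 = 8−1 = 7
step 3: 7 = 6 + 1; sub 7 for 6: 7 + 1; = 8; G_4 = 8−1 = 7
step 4: 7 = 7; sub 8 for 7: 8; = 8; G_5 = 8−1 = 7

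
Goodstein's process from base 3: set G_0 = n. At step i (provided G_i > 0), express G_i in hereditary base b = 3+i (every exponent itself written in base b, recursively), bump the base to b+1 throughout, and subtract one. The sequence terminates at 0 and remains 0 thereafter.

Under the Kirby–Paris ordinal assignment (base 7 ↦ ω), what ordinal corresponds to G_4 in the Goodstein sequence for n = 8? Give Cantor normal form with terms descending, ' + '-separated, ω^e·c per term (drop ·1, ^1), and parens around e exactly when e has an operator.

ω + 4

base 3: 8 = 2·3 + 2; at 4: 2·4 + 2 = 10; next = 9
base 4: 9 = 2·4 + 1; at 5: 2·5 + 1 = 11; next = 10
base 5: 10 = 2·5; at 6: 2·6 = 12; next = 11
base 6: 11 = 6 + 5; at 7: 7 + 5 = 12; next = 11
base 7: 11 = 7 + 4; at 8: 8 + 4 = 12; next = 11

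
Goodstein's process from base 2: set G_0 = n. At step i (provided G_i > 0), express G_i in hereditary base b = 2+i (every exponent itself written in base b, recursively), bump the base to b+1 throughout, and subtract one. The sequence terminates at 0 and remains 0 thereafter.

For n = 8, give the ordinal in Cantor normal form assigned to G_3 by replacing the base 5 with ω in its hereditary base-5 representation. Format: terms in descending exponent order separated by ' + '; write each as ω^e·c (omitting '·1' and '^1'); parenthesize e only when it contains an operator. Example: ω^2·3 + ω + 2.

step 0: 8 = 2^(2 + 1); sub 3 for 2: 3^(3 + 1); = 81; G_1 = 81−1 = 80
step 1: 80 = 2·3^3 + 2·3^2 + 2·3 + 2; sub 4 for 3: 2·4^4 + 2·4^2 + 2·4 + 2; = 554; G_2 = 554−1 = 553
step 2: 553 = 2·4^4 + 2·4^2 + 2·4 + 1; sub 5 for 4: 2·5^5 + 2·5^2 + 2·5 + 1; = 6311; G_3 = 6311−1 = 6310
step 3: 6310 = 2·5^5 + 2·5^2 + 2·5; sub 6 for 5: 2·6^6 + 2·6^2 + 2·6; = 93396; G_4 = 93396−1 = 93395

ω^ω·2 + ω^2·2 + ω·2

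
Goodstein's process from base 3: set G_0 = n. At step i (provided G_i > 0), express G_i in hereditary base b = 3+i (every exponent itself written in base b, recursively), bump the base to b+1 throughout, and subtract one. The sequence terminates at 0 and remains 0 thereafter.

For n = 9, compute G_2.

17

i=0: 9 = 3^2 (b=3); 3→4: 4^2 = 16; 16−1 = 15
i=1: 15 = 3·4 + 3 (b=4); 4→5: 3·5 + 3 = 18; 18−1 = 17
i=2: 17 = 3·5 + 2 (b=5); 5→6: 3·6 + 2 = 20; 20−1 = 19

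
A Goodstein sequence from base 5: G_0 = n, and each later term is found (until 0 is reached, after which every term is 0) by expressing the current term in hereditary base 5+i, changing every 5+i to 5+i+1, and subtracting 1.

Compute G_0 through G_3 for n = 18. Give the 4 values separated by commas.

18 —HB5→ 3·5 + 3 —bump→ 3·6 + 3 = 21 —(−1)→ 20
20 —HB6→ 3·6 + 2 —bump→ 3·7 + 2 = 23 —(−1)→ 22
22 —HB7→ 3·7 + 1 —bump→ 3·8 + 1 = 25 —(−1)→ 24

18, 20, 22, 24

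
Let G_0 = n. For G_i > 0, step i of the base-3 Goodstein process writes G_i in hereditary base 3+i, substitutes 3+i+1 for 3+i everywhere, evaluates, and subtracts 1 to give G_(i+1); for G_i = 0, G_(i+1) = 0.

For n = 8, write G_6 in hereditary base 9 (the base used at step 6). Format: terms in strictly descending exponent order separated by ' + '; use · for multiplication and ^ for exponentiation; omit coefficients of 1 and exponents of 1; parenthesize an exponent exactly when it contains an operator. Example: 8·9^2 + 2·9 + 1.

G_0=8  [base 3] 2·3 + 2  →[3↦4]→  2·4 + 2 = 10  −1 ⇒ G_1=9
G_1=9  [base 4] 2·4 + 1  →[4↦5]→  2·5 + 1 = 11  −1 ⇒ G_2=10
G_2=10  [base 5] 2·5  →[5↦6]→  2·6 = 12  −1 ⇒ G_3=11
G_3=11  [base 6] 6 + 5  →[6↦7]→  7 + 5 = 12  −1 ⇒ G_4=11
G_4=11  [base 7] 7 + 4  →[7↦8]→  8 + 4 = 12  −1 ⇒ G_5=11
G_5=11  [base 8] 8 + 3  →[8↦9]→  9 + 3 = 12  −1 ⇒ G_6=11

9 + 2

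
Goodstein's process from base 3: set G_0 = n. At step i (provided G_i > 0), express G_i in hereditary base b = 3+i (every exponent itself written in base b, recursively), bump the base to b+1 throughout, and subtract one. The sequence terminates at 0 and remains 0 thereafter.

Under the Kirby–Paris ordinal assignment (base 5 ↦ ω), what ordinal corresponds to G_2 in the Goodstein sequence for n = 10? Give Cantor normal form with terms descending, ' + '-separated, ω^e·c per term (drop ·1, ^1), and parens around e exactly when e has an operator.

(0) 10|_3 = 3^2 + 1 ↦ 4^2 + 1|_4 = 17 ⇒ 16
(1) 16|_4 = 4^2 ↦ 5^2|_5 = 25 ⇒ 24
(2) 24|_5 = 4·5 + 4 ↦ 4·6 + 4|_6 = 28 ⇒ 27

ω·4 + 4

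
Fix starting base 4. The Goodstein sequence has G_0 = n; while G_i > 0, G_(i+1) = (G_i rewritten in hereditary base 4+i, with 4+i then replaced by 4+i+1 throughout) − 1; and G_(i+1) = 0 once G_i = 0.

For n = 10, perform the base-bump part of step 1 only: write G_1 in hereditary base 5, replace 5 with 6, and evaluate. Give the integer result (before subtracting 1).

13

10 —HB4→ 2·4 + 2 —bump→ 2·5 + 2 = 12 —(−1)→ 11
11 —HB5→ 2·5 + 1 —bump→ 2·6 + 1 = 13 —(−1)→ 12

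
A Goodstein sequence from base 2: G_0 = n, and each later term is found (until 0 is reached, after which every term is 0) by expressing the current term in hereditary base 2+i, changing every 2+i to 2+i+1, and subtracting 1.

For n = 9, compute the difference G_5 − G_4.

[0] 9 ≡ 2^(2 + 1) + 1 (base 2). Lift 3: 82. −1: 81.
[1] 81 ≡ 3^(3 + 1) (base 3). Lift 4: 1024. −1: 1023.
[2] 1023 ≡ 3·4^4 + 3·4^3 + 3·4^2 + 3·4 + 3 (base 4). Lift 5: 9843. −1: 9842.
[3] 9842 ≡ 3·5^5 + 3·5^3 + 3·5^2 + 3·5 + 2 (base 5). Lift 6: 140744. −1: 140743.
[4] 140743 ≡ 3·6^6 + 3·6^3 + 3·6^2 + 3·6 + 1 (base 6). Lift 7: 2471827. −1: 2471826.

2331083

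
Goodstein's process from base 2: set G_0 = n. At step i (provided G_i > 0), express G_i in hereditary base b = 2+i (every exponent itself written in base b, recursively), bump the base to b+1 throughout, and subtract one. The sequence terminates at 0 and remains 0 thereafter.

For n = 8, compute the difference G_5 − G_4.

1553800

step 0: 8 = 2^(2 + 1); sub 3 for 2: 3^(3 + 1); = 81; G_1 = 81−1 = 80
step 1: 80 = 2·3^3 + 2·3^2 + 2·3 + 2; sub 4 for 3: 2·4^4 + 2·4^2 + 2·4 + 2; = 554; G_2 = 554−1 = 553
step 2: 553 = 2·4^4 + 2·4^2 + 2·4 + 1; sub 5 for 4: 2·5^5 + 2·5^2 + 2·5 + 1; = 6311; G_3 = 6311−1 = 6310
step 3: 6310 = 2·5^5 + 2·5^2 + 2·5; sub 6 for 5: 2·6^6 + 2·6^2 + 2·6; = 93396; G_4 = 93396−1 = 93395
step 4: 93395 = 2·6^6 + 2·6^2 + 6 + 5; sub 7 for 6: 2·7^7 + 2·7^2 + 7 + 5; = 1647196; G_5 = 1647196−1 = 1647195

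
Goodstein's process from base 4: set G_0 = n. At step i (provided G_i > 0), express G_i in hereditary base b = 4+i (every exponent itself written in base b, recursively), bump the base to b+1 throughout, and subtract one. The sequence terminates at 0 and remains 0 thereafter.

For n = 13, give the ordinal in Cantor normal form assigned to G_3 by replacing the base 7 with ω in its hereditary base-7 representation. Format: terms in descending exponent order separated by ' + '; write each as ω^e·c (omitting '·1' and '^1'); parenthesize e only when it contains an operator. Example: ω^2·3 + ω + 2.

ω·2 + 4

base 4: 13 = 3·4 + 1; at 5: 3·5 + 1 = 16; next = 15
base 5: 15 = 3·5; at 6: 3·6 = 18; next = 17
base 6: 17 = 2·6 + 5; at 7: 2·7 + 5 = 19; next = 18
base 7: 18 = 2·7 + 4; at 8: 2·8 + 4 = 20; next = 19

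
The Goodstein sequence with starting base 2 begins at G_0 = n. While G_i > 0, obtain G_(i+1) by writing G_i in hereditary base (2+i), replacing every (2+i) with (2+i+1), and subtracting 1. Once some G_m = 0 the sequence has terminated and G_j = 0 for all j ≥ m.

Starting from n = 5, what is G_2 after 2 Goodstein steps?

G_0 = 5. HB_2(5) = 2^2 + 1. Bump = 28. G_1 = 27.
G_1 = 27. HB_3(27) = 3^3. Bump = 256. G_2 = 255.
G_2 = 255. HB_4(255) = 3·4^3 + 3·4^2 + 3·4 + 3. Bump = 468. G_3 = 467.

255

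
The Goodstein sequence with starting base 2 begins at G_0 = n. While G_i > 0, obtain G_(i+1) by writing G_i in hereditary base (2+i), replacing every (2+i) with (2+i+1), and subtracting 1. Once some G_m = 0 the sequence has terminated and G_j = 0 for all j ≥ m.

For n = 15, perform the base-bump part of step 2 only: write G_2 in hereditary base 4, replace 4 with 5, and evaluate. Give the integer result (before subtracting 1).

(0) 15|_2 = 2^(2 + 1) + 2^2 + 2 + 1 ↦ 3^(3 + 1) + 3^3 + 3 + 1|_3 = 112 ⇒ 111
(1) 111|_3 = 3^(3 + 1) + 3^3 + 3 ↦ 4^(4 + 1) + 4^4 + 4|_4 = 1284 ⇒ 1283

18753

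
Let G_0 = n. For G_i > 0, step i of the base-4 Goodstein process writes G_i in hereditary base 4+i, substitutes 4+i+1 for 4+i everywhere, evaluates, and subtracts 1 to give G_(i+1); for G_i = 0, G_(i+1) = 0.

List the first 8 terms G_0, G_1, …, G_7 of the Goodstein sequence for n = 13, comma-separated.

13, 15, 17, 18, 19, 20, 21, 22

i=0: 13 = 3·4 + 1 (b=4); 4→5: 3·5 + 1 = 16; 16−1 = 15
i=1: 15 = 3·5 (b=5); 5→6: 3·6 = 18; 18−1 = 17
i=2: 17 = 2·6 + 5 (b=6); 6→7: 2·7 + 5 = 19; 19−1 = 18
i=3: 18 = 2·7 + 4 (b=7); 7→8: 2·8 + 4 = 20; 20−1 = 19
i=4: 19 = 2·8 + 3 (b=8); 8→9: 2·9 + 3 = 21; 21−1 = 20
i=5: 20 = 2·9 + 2 (b=9); 9→10: 2·10 + 2 = 22; 22−1 = 21
i=6: 21 = 2·10 + 1 (b=10); 10→11: 2·11 + 1 = 23; 23−1 = 22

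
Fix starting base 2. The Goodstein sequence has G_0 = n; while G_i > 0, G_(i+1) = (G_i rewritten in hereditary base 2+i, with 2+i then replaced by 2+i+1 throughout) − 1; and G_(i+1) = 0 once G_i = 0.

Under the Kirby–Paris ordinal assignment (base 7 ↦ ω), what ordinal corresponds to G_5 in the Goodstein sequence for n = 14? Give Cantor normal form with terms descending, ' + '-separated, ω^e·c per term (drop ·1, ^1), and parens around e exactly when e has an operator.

step 0: 14 = 2^(2 + 1) + 2^2 + 2; sub 3 for 2: 3^(3 + 1) + 3^3 + 3; = 111; G_1 = 111−1 = 110
step 1: 110 = 3^(3 + 1) + 3^3 + 2; sub 4 for 3: 4^(4 + 1) + 4^4 + 2; = 1282; G_2 = 1282−1 = 1281
step 2: 1281 = 4^(4 + 1) + 4^4 + 1; sub 5 for 4: 5^(5 + 1) + 5^5 + 1; = 18751; G_3 = 18751−1 = 18750
step 3: 18750 = 5^(5 + 1) + 5^5; sub 6 for 5: 6^(6 + 1) + 6^6; = 326592; G_4 = 326592−1 = 326591
step 4: 326591 = 6^(6 + 1) + 5·6^5 + 5·6^4 + 5·6^3 + 5·6^2 + 5·6 + 5; sub 7 for 6: 7^(7 + 1) + 5·7^5 + 5·7^4 + 5·7^3 + 5·7^2 + 5·7 + 5; = 5862841; G_5 = 5862841−1 = 5862840
step 5: 5862840 = 7^(7 + 1) + 5·7^5 + 5·7^4 + 5·7^3 + 5·7^2 + 5·7 + 4; sub 8 for 7: 8^(8 + 1) + 5·8^5 + 5·8^4 + 5·8^3 + 5·8^2 + 5·8 + 4; = 134404972; G_6 = 134404972−1 = 134404971

ω^(ω + 1) + ω^5·5 + ω^4·5 + ω^3·5 + ω^2·5 + ω·5 + 4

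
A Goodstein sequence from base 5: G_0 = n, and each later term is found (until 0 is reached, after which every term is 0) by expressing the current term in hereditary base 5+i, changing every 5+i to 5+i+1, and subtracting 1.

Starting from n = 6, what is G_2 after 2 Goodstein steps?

i=0: 6 = 5 + 1 (b=5); 5→6: 6 + 1 = 7; 7−1 = 6
i=1: 6 = 6 (b=6); 6→7: 7 = 7; 7−1 = 6
i=2: 6 = 6 (b=7); 7→8: 6 = 6; 6−1 = 5

6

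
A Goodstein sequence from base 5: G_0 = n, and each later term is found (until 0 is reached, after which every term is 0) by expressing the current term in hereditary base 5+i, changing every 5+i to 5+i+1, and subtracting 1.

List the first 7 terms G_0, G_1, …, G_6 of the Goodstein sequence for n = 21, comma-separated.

21, 24, 27, 29, 31, 33, 35

[0] 21 ≡ 4·5 + 1 (base 5). Lift 6: 25. −1: 24.
[1] 24 ≡ 4·6 (base 6). Lift 7: 28. −1: 27.
[2] 27 ≡ 3·7 + 6 (base 7). Lift 8: 30. −1: 29.
[3] 29 ≡ 3·8 + 5 (base 8). Lift 9: 32. −1: 31.
[4] 31 ≡ 3·9 + 4 (base 9). Lift 10: 34. −1: 33.
[5] 33 ≡ 3·10 + 3 (base 10). Lift 11: 36. −1: 35.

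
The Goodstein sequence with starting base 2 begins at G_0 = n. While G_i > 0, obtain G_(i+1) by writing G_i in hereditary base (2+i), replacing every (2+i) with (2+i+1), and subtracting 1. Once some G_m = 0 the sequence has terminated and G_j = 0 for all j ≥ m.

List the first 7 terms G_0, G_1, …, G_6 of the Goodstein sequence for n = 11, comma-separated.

11 —HB2→ 2^(2 + 1) + 2 + 1 —bump→ 3^(3 + 1) + 3 + 1 = 85 —(−1)→ 84
84 —HB3→ 3^(3 + 1) + 3 —bump→ 4^(4 + 1) + 4 = 1028 —(−1)→ 1027
1027 —HB4→ 4^(4 + 1) + 3 —bump→ 5^(5 + 1) + 3 = 15628 —(−1)→ 15627
15627 —HB5→ 5^(5 + 1) + 2 —bump→ 6^(6 + 1) + 2 = 279938 —(−1)→ 279937
279937 —HB6→ 6^(6 + 1) + 1 —bump→ 7^(7 + 1) + 1 = 5764802 —(−1)→ 5764801
5764801 —HB7→ 7^(7 + 1) —bump→ 8^(8 + 1) = 134217728 —(−1)→ 134217727

11, 84, 1027, 15627, 279937, 5764801, 134217727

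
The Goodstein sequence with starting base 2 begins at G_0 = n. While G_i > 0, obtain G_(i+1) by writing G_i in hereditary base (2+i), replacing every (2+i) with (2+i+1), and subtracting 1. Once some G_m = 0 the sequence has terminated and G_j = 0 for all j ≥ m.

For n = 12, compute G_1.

107

12 —HB2→ 2^(2 + 1) + 2^2 —bump→ 3^(3 + 1) + 3^3 = 108 —(−1)→ 107
107 —HB3→ 3^(3 + 1) + 2·3^2 + 2·3 + 2 —bump→ 4^(4 + 1) + 2·4^2 + 2·4 + 2 = 1066 —(−1)→ 1065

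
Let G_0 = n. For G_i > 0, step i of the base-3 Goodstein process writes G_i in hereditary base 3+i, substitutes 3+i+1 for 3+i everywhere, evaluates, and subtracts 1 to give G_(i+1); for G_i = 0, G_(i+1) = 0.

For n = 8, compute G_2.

10

i=0: 8 = 2·3 + 2 (b=3); 3→4: 2·4 + 2 = 10; 10−1 = 9
i=1: 9 = 2·4 + 1 (b=4); 4→5: 2·5 + 1 = 11; 11−1 = 10
i=2: 10 = 2·5 (b=5); 5→6: 2·6 = 12; 12−1 = 11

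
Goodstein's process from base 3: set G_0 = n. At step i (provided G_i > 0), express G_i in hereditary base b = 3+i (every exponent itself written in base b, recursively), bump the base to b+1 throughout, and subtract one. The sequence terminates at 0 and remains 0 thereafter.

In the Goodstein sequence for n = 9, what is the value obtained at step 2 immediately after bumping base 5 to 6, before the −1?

(0) 9|_3 = 3^2 ↦ 4^2|_4 = 16 ⇒ 15
(1) 15|_4 = 3·4 + 3 ↦ 3·5 + 3|_5 = 18 ⇒ 17
(2) 17|_5 = 3·5 + 2 ↦ 3·6 + 2|_6 = 20 ⇒ 19

20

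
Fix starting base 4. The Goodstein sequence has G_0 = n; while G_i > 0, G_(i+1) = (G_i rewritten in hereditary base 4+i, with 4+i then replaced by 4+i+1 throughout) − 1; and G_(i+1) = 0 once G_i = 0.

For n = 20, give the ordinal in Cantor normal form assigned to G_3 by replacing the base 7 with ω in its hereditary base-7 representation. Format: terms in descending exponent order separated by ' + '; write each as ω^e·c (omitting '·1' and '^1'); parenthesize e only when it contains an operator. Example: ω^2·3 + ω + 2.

20 —HB4→ 4^2 + 4 —bump→ 5^2 + 5 = 30 —(−1)→ 29
29 —HB5→ 5^2 + 4 —bump→ 6^2 + 4 = 40 —(−1)→ 39
39 —HB6→ 6^2 + 3 —bump→ 7^2 + 3 = 52 —(−1)→ 51
51 —HB7→ 7^2 + 2 —bump→ 8^2 + 2 = 66 —(−1)→ 65

ω^2 + 2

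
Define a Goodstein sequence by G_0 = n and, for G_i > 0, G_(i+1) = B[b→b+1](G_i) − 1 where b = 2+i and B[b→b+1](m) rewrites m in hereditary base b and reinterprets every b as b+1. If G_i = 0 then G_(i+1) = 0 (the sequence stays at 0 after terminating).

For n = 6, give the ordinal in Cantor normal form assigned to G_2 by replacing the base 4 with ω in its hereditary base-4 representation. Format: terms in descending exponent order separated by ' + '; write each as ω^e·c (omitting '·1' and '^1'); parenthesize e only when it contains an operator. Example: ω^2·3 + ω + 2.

6 —HB2→ 2^2 + 2 —bump→ 3^3 + 3 = 30 —(−1)→ 29
29 —HB3→ 3^3 + 2 —bump→ 4^4 + 2 = 258 —(−1)→ 257

ω^ω + 1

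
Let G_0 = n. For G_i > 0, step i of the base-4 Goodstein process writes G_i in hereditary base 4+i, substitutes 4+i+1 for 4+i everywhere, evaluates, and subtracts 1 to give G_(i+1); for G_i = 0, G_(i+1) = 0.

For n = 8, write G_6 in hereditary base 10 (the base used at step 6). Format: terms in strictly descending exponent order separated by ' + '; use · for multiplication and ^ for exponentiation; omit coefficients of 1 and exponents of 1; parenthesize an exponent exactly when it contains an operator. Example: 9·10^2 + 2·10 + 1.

step 0: 8 = 2·4; sub 5 for 4: 2·5; = 10; G_1 = 10−1 = 9
step 1: 9 = 5 + 4; sub 6 for 5: 6 + 4; = 10; G_2 = 10−1 = 9
step 2: 9 = 6 + 3; sub 7 for 6: 7 + 3; = 10; G_3 = 10−1 = 9
step 3: 9 = 7 + 2; sub 8 for 7: 8 + 2; = 10; G_4 = 10−1 = 9
step 4: 9 = 8 + 1; sub 9 for 8: 9 + 1; = 10; G_5 = 10−1 = 9
step 5: 9 = 9; sub 10 for 9: 10; = 10; G_6 = 10−1 = 9

9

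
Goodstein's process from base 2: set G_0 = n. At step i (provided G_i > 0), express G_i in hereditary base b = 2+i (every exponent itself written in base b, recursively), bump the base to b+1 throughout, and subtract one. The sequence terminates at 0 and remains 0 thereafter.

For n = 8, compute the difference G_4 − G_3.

i=0: 8 = 2^(2 + 1) (b=2); 2→3: 3^(3 + 1) = 81; 81−1 = 80
i=1: 80 = 2·3^3 + 2·3^2 + 2·3 + 2 (b=3); 3→4: 2·4^4 + 2·4^2 + 2·4 + 2 = 554; 554−1 = 553
i=2: 553 = 2·4^4 + 2·4^2 + 2·4 + 1 (b=4); 4→5: 2·5^5 + 2·5^2 + 2·5 + 1 = 6311; 6311−1 = 6310
i=3: 6310 = 2·5^5 + 2·5^2 + 2·5 (b=5); 5→6: 2·6^6 + 2·6^2 + 2·6 = 93396; 93396−1 = 93395

87085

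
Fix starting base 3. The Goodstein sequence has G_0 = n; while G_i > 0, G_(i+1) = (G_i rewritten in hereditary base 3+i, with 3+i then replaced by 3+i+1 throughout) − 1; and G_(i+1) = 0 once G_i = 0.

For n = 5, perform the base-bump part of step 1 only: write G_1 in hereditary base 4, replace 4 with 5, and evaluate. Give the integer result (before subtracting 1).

6

(0) 5|_3 = 3 + 2 ↦ 4 + 2|_4 = 6 ⇒ 5
(1) 5|_4 = 4 + 1 ↦ 5 + 1|_5 = 6 ⇒ 5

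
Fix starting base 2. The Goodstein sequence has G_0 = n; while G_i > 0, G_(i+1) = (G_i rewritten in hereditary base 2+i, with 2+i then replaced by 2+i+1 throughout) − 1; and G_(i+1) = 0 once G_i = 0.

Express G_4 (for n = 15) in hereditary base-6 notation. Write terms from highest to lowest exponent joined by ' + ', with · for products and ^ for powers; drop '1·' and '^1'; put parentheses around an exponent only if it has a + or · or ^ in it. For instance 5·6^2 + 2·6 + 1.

i=0: 15 = 2^(2 + 1) + 2^2 + 2 + 1 (b=2); 2→3: 3^(3 + 1) + 3^3 + 3 + 1 = 112; 112−1 = 111
i=1: 111 = 3^(3 + 1) + 3^3 + 3 (b=3); 3→4: 4^(4 + 1) + 4^4 + 4 = 1284; 1284−1 = 1283
i=2: 1283 = 4^(4 + 1) + 4^4 + 3 (b=4); 4→5: 5^(5 + 1) + 5^5 + 3 = 18753; 18753−1 = 18752
i=3: 18752 = 5^(5 + 1) + 5^5 + 2 (b=5); 5→6: 6^(6 + 1) + 6^6 + 2 = 326594; 326594−1 = 326593

6^(6 + 1) + 6^6 + 1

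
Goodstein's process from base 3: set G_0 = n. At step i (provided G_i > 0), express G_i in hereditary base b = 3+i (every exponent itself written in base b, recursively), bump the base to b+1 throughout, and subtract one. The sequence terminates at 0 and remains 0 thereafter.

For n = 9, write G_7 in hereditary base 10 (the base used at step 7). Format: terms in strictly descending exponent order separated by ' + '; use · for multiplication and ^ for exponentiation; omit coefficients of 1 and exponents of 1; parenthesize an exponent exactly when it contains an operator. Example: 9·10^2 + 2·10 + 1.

i=0: 9 = 3^2 (b=3); 3→4: 4^2 = 16; 16−1 = 15
i=1: 15 = 3·4 + 3 (b=4); 4→5: 3·5 + 3 = 18; 18−1 = 17
i=2: 17 = 3·5 + 2 (b=5); 5→6: 3·6 + 2 = 20; 20−1 = 19
i=3: 19 = 3·6 + 1 (b=6); 6→7: 3·7 + 1 = 22; 22−1 = 21
i=4: 21 = 3·7 (b=7); 7→8: 3·8 = 24; 24−1 = 23
i=5: 23 = 2·8 + 7 (b=8); 8→9: 2·9 + 7 = 25; 25−1 = 24
i=6: 24 = 2·9 + 6 (b=9); 9→10: 2·10 + 6 = 26; 26−1 = 25

2·10 + 5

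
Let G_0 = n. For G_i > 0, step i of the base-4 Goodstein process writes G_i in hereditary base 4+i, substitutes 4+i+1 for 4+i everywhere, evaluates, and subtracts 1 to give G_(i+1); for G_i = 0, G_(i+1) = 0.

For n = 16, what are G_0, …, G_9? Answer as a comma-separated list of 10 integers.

[0] 16 ≡ 4^2 (base 4). Lift 5: 25. −1: 24.
[1] 24 ≡ 4·5 + 4 (base 5). Lift 6: 28. −1: 27.
[2] 27 ≡ 4·6 + 3 (base 6). Lift 7: 31. −1: 30.
[3] 30 ≡ 4·7 + 2 (base 7). Lift 8: 34. −1: 33.
[4] 33 ≡ 4·8 + 1 (base 8). Lift 9: 37. −1: 36.
[5] 36 ≡ 4·9 (base 9). Lift 10: 40. −1: 39.
[6] 39 ≡ 3·10 + 9 (base 10). Lift 11: 42. −1: 41.
[7] 41 ≡ 3·11 + 8 (base 11). Lift 12: 44. −1: 43.
[8] 43 ≡ 3·12 + 7 (base 12). Lift 13: 46. −1: 45.

16, 24, 27, 30, 33, 36, 39, 41, 43, 45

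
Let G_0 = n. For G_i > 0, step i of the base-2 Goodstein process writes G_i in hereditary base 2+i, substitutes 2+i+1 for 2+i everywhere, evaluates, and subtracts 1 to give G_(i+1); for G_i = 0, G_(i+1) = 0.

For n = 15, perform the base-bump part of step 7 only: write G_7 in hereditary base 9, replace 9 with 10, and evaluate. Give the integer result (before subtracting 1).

G_0=15  [base 2] 2^(2 + 1) + 2^2 + 2 + 1  →[2↦3]→  3^(3 + 1) + 3^3 + 3 + 1 = 112  −1 ⇒ G_1=111
G_1=111  [base 3] 3^(3 + 1) + 3^3 + 3  →[3↦4]→  4^(4 + 1) + 4^4 + 4 = 1284  −1 ⇒ G_2=1283
G_2=1283  [base 4] 4^(4 + 1) + 4^4 + 3  →[4↦5]→  5^(5 + 1) + 5^5 + 3 = 18753  −1 ⇒ G_3=18752
G_3=18752  [base 5] 5^(5 + 1) + 5^5 + 2  →[5↦6]→  6^(6 + 1) + 6^6 + 2 = 326594  −1 ⇒ G_4=326593
G_4=326593  [base 6] 6^(6 + 1) + 6^6 + 1  →[6↦7]→  7^(7 + 1) + 7^7 + 1 = 6588345  −1 ⇒ G_5=6588344
G_5=6588344  [base 7] 7^(7 + 1) + 7^7  →[7↦8]→  8^(8 + 1) + 8^8 = 150994944  −1 ⇒ G_6=150994943
G_6=150994943  [base 8] 8^(8 + 1) + 7·8^7 + 7·8^6 + 7·8^5 + 7·8^4 + 7·8^3 + 7·8^2 + 7·8 + 7  →[8↦9]→  9^(9 + 1) + 7·9^7 + 7·9^6 + 7·9^5 + 7·9^4 + 7·9^3 + 7·9^2 + 7·9 + 7 = 3524450281  −1 ⇒ G_7=3524450280

100077777776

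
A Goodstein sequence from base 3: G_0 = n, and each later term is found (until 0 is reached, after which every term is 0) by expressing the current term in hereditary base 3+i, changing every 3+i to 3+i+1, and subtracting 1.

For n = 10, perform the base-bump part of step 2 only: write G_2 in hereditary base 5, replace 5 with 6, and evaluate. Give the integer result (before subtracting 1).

step 0: 10 = 3^2 + 1; sub 4 for 3: 4^2 + 1; = 17; G_1 = 17−1 = 16
step 1: 16 = 4^2; sub 5 for 4: 5^2; = 25; G_2 = 25−1 = 24
step 2: 24 = 4·5 + 4; sub 6 for 5: 4·6 + 4; = 28; G_3 = 28−1 = 27

28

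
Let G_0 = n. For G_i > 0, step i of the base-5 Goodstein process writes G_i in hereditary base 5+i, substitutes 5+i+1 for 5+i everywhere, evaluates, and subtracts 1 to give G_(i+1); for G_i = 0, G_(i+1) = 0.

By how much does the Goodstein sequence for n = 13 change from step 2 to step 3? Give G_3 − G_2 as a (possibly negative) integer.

base 5: 13 = 2·5 + 3; at 6: 2·6 + 3 = 15; next = 14
base 6: 14 = 2·6 + 2; at 7: 2·7 + 2 = 16; next = 15
base 7: 15 = 2·7 + 1; at 8: 2·8 + 1 = 17; next = 16

1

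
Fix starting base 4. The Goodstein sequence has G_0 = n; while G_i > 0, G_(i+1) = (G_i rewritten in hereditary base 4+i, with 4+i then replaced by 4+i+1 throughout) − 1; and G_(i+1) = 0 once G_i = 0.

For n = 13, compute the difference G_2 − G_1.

2

13 —HB4→ 3·4 + 1 —bump→ 3·5 + 1 = 16 —(−1)→ 15
15 —HB5→ 3·5 —bump→ 3·6 = 18 —(−1)→ 17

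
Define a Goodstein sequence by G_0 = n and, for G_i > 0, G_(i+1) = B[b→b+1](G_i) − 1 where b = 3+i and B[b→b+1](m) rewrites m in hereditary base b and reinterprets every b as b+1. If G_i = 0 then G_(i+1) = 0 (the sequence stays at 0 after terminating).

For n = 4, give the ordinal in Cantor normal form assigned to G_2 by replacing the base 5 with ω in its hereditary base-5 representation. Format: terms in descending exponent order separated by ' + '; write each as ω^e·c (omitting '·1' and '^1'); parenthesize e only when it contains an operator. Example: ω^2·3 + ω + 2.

4

base 3: 4 = 3 + 1; at 4: 4 + 1 = 5; next = 4
base 4: 4 = 4; at 5: 5 = 5; next = 4
base 5: 4 = 4; at 6: 4 = 4; next = 3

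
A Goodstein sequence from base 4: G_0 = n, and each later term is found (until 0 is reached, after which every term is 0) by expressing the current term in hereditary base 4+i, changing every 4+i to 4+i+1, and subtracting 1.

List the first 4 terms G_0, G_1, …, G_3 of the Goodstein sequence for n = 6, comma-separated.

6, 6, 6, 6

i=0: 6 = 4 + 2 (b=4); 4→5: 5 + 2 = 7; 7−1 = 6
i=1: 6 = 5 + 1 (b=5); 5→6: 6 + 1 = 7; 7−1 = 6
i=2: 6 = 6 (b=6); 6→7: 7 = 7; 7−1 = 6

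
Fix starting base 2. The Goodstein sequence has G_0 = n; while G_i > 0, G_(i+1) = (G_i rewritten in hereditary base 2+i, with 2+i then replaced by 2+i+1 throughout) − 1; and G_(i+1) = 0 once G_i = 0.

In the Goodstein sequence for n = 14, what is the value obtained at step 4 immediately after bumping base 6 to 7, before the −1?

14 —HB2→ 2^(2 + 1) + 2^2 + 2 —bump→ 3^(3 + 1) + 3^3 + 3 = 111 —(−1)→ 110
110 —HB3→ 3^(3 + 1) + 3^3 + 2 —bump→ 4^(4 + 1) + 4^4 + 2 = 1282 —(−1)→ 1281
1281 —HB4→ 4^(4 + 1) + 4^4 + 1 —bump→ 5^(5 + 1) + 5^5 + 1 = 18751 —(−1)→ 18750
18750 —HB5→ 5^(5 + 1) + 5^5 —bump→ 6^(6 + 1) + 6^6 = 326592 —(−1)→ 326591
326591 —HB6→ 6^(6 + 1) + 5·6^5 + 5·6^4 + 5·6^3 + 5·6^2 + 5·6 + 5 —bump→ 7^(7 + 1) + 5·7^5 + 5·7^4 + 5·7^3 + 5·7^2 + 5·7 + 5 = 5862841 —(−1)→ 5862840

5862841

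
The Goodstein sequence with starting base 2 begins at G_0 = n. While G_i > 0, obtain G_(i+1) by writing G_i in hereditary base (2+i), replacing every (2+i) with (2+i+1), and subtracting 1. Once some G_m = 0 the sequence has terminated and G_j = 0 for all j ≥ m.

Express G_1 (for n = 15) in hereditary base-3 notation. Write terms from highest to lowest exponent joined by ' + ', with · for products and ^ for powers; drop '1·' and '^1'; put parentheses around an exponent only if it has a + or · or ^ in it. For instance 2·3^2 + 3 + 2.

G_0 = 15. HB_2(15) = 2^(2 + 1) + 2^2 + 2 + 1. Bump = 112. G_1 = 111.
G_1 = 111. HB_3(111) = 3^(3 + 1) + 3^3 + 3. Bump = 1284. G_2 = 1283.

3^(3 + 1) + 3^3 + 3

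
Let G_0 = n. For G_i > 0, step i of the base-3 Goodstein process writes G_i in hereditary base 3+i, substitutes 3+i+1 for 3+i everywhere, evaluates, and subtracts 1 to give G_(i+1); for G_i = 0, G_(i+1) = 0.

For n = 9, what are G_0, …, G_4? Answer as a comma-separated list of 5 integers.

9, 15, 17, 19, 21

base 3: 9 = 3^2; at 4: 4^2 = 16; next = 15
base 4: 15 = 3·4 + 3; at 5: 3·5 + 3 = 18; next = 17
base 5: 17 = 3·5 + 2; at 6: 3·6 + 2 = 20; next = 19
base 6: 19 = 3·6 + 1; at 7: 3·7 + 1 = 22; next = 21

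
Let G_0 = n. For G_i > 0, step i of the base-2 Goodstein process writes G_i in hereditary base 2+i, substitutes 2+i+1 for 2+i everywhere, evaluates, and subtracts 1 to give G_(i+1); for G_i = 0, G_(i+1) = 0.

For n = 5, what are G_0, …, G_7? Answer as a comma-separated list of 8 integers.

5, 27, 255, 467, 775, 1197, 1751, 2454

base 2: 5 = 2^2 + 1; at 3: 3^3 + 1 = 28; next = 27
base 3: 27 = 3^3; at 4: 4^4 = 256; next = 255
base 4: 255 = 3·4^3 + 3·4^2 + 3·4 + 3; at 5: 3·5^3 + 3·5^2 + 3·5 + 3 = 468; next = 467
base 5: 467 = 3·5^3 + 3·5^2 + 3·5 + 2; at 6: 3·6^3 + 3·6^2 + 3·6 + 2 = 776; next = 775
base 6: 775 = 3·6^3 + 3·6^2 + 3·6 + 1; at 7: 3·7^3 + 3·7^2 + 3·7 + 1 = 1198; next = 1197
base 7: 1197 = 3·7^3 + 3·7^2 + 3·7; at 8: 3·8^3 + 3·8^2 + 3·8 = 1752; next = 1751
base 8: 1751 = 3·8^3 + 3·8^2 + 2·8 + 7; at 9: 3·9^3 + 3·9^2 + 2·9 + 7 = 2455; next = 2454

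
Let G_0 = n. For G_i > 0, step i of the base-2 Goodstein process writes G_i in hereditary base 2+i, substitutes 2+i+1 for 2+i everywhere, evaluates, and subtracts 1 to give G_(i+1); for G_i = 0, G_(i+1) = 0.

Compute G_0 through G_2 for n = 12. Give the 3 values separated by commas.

G_0=12  [base 2] 2^(2 + 1) + 2^2  →[2↦3]→  3^(3 + 1) + 3^3 = 108  −1 ⇒ G_1=107
G_1=107  [base 3] 3^(3 + 1) + 2·3^2 + 2·3 + 2  →[3↦4]→  4^(4 + 1) + 2·4^2 + 2·4 + 2 = 1066  −1 ⇒ G_2=1065

12, 107, 1065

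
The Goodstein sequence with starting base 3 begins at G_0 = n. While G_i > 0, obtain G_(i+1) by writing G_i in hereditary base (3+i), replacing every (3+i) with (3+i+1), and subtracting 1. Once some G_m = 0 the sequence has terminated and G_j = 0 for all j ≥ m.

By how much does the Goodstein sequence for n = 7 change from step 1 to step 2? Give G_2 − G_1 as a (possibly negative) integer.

1

base 3: 7 = 2·3 + 1; at 4: 2·4 + 1 = 9; next = 8
base 4: 8 = 2·4; at 5: 2·5 = 10; next = 9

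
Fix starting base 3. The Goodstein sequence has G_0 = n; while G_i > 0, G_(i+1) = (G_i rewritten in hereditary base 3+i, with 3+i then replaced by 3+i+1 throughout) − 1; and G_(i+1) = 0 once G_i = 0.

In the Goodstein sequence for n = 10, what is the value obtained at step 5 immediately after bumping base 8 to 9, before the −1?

G_0=10  [base 3] 3^2 + 1  →[3↦4]→  4^2 + 1 = 17  −1 ⇒ G_1=16
G_1=16  [base 4] 4^2  →[4↦5]→  5^2 = 25  −1 ⇒ G_2=24
G_2=24  [base 5] 4·5 + 4  →[5↦6]→  4·6 + 4 = 28  −1 ⇒ G_3=27
G_3=27  [base 6] 4·6 + 3  →[6↦7]→  4·7 + 3 = 31  −1 ⇒ G_4=30
G_4=30  [base 7] 4·7 + 2  →[7↦8]→  4·8 + 2 = 34  −1 ⇒ G_5=33
G_5=33  [base 8] 4·8 + 1  →[8↦9]→  4·9 + 1 = 37  −1 ⇒ G_6=36

37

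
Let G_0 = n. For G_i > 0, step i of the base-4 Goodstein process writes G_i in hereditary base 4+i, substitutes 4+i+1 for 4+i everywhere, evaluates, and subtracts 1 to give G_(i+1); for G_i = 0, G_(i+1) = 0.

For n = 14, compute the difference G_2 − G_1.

2

i=0: 14 = 3·4 + 2 (b=4); 4→5: 3·5 + 2 = 17; 17−1 = 16
i=1: 16 = 3·5 + 1 (b=5); 5→6: 3·6 + 1 = 19; 19−1 = 18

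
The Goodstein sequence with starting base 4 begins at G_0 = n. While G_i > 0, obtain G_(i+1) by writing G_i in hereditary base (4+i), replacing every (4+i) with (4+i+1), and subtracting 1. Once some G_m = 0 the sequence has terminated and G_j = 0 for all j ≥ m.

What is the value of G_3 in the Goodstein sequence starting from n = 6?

(0) 6|_4 = 4 + 2 ↦ 5 + 2|_5 = 7 ⇒ 6
(1) 6|_5 = 5 + 1 ↦ 6 + 1|_6 = 7 ⇒ 6
(2) 6|_6 = 6 ↦ 7|_7 = 7 ⇒ 6

6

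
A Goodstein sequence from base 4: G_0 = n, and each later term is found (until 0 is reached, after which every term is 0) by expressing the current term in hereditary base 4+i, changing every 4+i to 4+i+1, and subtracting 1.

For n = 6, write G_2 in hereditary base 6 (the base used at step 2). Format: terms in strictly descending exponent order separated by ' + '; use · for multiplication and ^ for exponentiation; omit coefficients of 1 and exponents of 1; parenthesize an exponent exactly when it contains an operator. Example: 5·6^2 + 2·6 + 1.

6

6 —HB4→ 4 + 2 —bump→ 5 + 2 = 7 —(−1)→ 6
6 —HB5→ 5 + 1 —bump→ 6 + 1 = 7 —(−1)→ 6
6 —HB6→ 6 —bump→ 7 = 7 —(−1)→ 6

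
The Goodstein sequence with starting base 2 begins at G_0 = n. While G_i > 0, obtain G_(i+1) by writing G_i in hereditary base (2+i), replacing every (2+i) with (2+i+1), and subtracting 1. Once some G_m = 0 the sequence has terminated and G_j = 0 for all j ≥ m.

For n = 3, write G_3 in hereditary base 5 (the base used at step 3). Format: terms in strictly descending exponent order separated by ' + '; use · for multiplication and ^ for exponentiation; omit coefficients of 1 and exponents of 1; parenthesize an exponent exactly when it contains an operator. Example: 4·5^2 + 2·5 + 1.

2

(0) 3|_2 = 2 + 1 ↦ 3 + 1|_3 = 4 ⇒ 3
(1) 3|_3 = 3 ↦ 4|_4 = 4 ⇒ 3
(2) 3|_4 = 3 ↦ 3|_5 = 3 ⇒ 2
(3) 2|_5 = 2 ↦ 2|_6 = 2 ⇒ 1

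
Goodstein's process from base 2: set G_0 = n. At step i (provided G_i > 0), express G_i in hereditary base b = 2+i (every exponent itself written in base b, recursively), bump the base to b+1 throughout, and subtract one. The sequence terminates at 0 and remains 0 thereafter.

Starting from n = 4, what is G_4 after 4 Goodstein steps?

83

i=0: 4 = 2^2 (b=2); 2→3: 3^3 = 27; 27−1 = 26
i=1: 26 = 2·3^2 + 2·3 + 2 (b=3); 3→4: 2·4^2 + 2·4 + 2 = 42; 42−1 = 41
i=2: 41 = 2·4^2 + 2·4 + 1 (b=4); 4→5: 2·5^2 + 2·5 + 1 = 61; 61−1 = 60
i=3: 60 = 2·5^2 + 2·5 (b=5); 5→6: 2·6^2 + 2·6 = 84; 84−1 = 83
i=4: 83 = 2·6^2 + 6 + 5 (b=6); 6→7: 2·7^2 + 7 + 5 = 110; 110−1 = 109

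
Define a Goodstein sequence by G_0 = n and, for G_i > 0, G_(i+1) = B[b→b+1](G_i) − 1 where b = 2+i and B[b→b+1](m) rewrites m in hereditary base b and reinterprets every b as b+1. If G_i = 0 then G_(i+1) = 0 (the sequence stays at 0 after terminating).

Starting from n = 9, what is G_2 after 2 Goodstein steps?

1023

[0] 9 ≡ 2^(2 + 1) + 1 (base 2). Lift 3: 82. −1: 81.
[1] 81 ≡ 3^(3 + 1) (base 3). Lift 4: 1024. −1: 1023.
[2] 1023 ≡ 3·4^4 + 3·4^3 + 3·4^2 + 3·4 + 3 (base 4). Lift 5: 9843. −1: 9842.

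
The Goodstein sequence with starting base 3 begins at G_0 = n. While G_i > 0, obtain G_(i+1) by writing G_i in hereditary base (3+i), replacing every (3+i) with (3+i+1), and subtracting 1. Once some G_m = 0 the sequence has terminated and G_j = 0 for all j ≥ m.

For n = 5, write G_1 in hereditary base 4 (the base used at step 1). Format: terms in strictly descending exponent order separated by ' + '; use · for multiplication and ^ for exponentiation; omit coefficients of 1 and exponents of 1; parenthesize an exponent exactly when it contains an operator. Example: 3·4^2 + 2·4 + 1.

(0) 5|_3 = 3 + 2 ↦ 4 + 2|_4 = 6 ⇒ 5
(1) 5|_4 = 4 + 1 ↦ 5 + 1|_5 = 6 ⇒ 5

4 + 1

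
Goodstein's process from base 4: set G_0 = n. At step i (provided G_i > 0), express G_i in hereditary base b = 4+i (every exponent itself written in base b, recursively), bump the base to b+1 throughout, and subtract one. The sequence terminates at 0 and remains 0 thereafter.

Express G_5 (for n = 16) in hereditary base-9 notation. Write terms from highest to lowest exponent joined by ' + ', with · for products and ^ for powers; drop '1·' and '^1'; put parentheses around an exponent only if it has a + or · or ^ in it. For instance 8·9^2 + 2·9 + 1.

4·9

step 0: 16 = 4^2; sub 5 for 4: 5^2; = 25; G_1 = 25−1 = 24
step 1: 24 = 4·5 + 4; sub 6 for 5: 4·6 + 4; = 28; G_2 = 28−1 = 27
step 2: 27 = 4·6 + 3; sub 7 for 6: 4·7 + 3; = 31; G_3 = 31−1 = 30
step 3: 30 = 4·7 + 2; sub 8 for 7: 4·8 + 2; = 34; G_4 = 34−1 = 33
step 4: 33 = 4·8 + 1; sub 9 for 8: 4·9 + 1; = 37; G_5 = 37−1 = 36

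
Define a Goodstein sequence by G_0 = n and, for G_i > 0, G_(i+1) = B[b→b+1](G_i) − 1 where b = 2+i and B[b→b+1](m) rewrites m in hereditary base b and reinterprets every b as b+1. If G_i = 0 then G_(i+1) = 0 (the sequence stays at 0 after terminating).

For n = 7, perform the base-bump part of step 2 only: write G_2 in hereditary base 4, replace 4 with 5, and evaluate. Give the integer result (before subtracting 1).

(0) 7|_2 = 2^2 + 2 + 1 ↦ 3^3 + 3 + 1|_3 = 31 ⇒ 30
(1) 30|_3 = 3^3 + 3 ↦ 4^4 + 4|_4 = 260 ⇒ 259
(2) 259|_4 = 4^4 + 3 ↦ 5^5 + 3|_5 = 3128 ⇒ 3127

3128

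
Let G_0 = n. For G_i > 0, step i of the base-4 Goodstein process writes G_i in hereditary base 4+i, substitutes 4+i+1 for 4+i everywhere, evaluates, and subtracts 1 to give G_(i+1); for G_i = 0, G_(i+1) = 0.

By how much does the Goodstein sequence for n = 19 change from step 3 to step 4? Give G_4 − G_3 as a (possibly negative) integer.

[0] 19 ≡ 4^2 + 3 (base 4). Lift 5: 28. −1: 27.
[1] 27 ≡ 5^2 + 2 (base 5). Lift 6: 38. −1: 37.
[2] 37 ≡ 6^2 + 1 (base 6). Lift 7: 50. −1: 49.
[3] 49 ≡ 7^2 (base 7). Lift 8: 64. −1: 63.

14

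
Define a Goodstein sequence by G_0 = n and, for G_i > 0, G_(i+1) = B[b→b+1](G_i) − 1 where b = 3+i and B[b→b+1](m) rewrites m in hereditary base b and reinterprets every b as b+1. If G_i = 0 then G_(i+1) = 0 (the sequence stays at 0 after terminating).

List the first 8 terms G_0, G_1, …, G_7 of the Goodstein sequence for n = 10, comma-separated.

10, 16, 24, 27, 30, 33, 36, 39

i=0: 10 = 3^2 + 1 (b=3); 3→4: 4^2 + 1 = 17; 17−1 = 16
i=1: 16 = 4^2 (b=4); 4→5: 5^2 = 25; 25−1 = 24
i=2: 24 = 4·5 + 4 (b=5); 5→6: 4·6 + 4 = 28; 28−1 = 27
i=3: 27 = 4·6 + 3 (b=6); 6→7: 4·7 + 3 = 31; 31−1 = 30
i=4: 30 = 4·7 + 2 (b=7); 7→8: 4·8 + 2 = 34; 34−1 = 33
i=5: 33 = 4·8 + 1 (b=8); 8→9: 4·9 + 1 = 37; 37−1 = 36
i=6: 36 = 4·9 (b=9); 9→10: 4·10 = 40; 40−1 = 39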